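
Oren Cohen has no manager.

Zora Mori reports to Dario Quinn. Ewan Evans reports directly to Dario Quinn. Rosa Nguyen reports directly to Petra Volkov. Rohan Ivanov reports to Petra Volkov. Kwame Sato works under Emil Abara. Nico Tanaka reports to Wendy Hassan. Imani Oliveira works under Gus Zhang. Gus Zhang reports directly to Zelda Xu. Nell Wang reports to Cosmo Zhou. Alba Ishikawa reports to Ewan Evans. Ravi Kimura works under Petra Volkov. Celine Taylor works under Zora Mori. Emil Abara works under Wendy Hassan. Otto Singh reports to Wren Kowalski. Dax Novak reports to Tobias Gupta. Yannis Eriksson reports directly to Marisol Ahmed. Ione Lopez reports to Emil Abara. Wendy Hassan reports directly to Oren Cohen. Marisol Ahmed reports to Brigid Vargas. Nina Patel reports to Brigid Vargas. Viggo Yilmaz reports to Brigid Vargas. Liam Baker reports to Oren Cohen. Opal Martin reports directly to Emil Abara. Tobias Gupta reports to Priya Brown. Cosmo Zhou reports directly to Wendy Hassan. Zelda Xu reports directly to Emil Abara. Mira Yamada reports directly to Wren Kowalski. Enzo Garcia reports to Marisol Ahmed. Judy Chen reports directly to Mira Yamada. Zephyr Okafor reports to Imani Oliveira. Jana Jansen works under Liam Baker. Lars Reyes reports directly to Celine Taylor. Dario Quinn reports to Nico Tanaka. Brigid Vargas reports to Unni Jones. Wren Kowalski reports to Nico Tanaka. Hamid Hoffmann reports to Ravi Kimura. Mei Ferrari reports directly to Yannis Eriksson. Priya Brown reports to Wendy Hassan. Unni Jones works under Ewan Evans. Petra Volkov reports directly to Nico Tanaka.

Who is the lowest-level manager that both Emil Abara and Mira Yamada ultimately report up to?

Emil Abara's chain of managers is Wendy Hassan, Oren Cohen. Mira Yamada's chain of managers is Wren Kowalski, Nico Tanaka, Wendy Hassan, Oren Cohen. The first manager that appears in both chains is Wendy Hassan.

Wendy Hassan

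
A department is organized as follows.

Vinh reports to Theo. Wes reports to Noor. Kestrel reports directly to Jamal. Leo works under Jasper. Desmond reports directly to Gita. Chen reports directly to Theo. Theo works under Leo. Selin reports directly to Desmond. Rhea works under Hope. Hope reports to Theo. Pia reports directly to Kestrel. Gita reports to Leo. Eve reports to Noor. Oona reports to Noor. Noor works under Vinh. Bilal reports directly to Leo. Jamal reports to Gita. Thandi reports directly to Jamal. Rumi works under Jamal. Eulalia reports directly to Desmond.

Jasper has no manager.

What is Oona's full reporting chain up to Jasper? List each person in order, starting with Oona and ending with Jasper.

Oona reports to Noor. Noor reports to Vinh. Vinh reports to Theo. Theo reports to Leo. Leo reports to Jasper. Jasper is at the top.

Oona -> Noor -> Vinh -> Theo -> Leo -> Jasper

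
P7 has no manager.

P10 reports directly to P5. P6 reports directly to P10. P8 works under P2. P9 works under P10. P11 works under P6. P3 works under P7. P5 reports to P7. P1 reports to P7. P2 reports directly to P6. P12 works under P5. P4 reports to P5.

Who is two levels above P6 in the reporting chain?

P5

P6 reports to P10, and P10 reports to P5. So P6's skip-level manager is P5.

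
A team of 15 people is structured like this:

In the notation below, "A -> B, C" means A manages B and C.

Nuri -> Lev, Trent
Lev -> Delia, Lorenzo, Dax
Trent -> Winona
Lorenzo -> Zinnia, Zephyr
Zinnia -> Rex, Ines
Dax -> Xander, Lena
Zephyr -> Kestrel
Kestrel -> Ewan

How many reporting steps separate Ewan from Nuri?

Chain from Ewan up to Nuri: Ewan → Kestrel → Zephyr → Lorenzo → Lev → Nuri. That is 5 steps up, so Ewan is 5 levels below Nuri.

5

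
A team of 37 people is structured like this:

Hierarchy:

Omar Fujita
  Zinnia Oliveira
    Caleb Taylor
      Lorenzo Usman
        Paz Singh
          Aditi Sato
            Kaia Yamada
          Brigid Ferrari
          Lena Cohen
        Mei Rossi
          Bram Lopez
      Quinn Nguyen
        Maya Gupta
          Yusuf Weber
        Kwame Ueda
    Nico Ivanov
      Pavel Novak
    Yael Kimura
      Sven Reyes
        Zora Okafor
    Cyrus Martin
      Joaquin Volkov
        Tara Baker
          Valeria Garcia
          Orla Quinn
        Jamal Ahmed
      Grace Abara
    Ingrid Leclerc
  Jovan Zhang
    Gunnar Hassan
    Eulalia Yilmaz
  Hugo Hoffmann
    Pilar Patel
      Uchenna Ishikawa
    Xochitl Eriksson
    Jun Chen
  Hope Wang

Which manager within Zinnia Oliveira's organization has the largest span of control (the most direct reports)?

Zinnia Oliveira

Direct-report counts within Zinnia Oliveira's organization: Zinnia Oliveira has 5; Cyrus Martin has 2; Joaquin Volkov has 2; Tara Baker has 2; Yael Kimura has 1; Sven Reyes has 1; Nico Ivanov has 1; Caleb Taylor has 2; Quinn Nguyen has 2; Maya Gupta has 1; Lorenzo Usman has 2; Mei Rossi has 1; Paz Singh has 3; Aditi Sato has 1. The largest is 5, held by Zinnia Oliveira.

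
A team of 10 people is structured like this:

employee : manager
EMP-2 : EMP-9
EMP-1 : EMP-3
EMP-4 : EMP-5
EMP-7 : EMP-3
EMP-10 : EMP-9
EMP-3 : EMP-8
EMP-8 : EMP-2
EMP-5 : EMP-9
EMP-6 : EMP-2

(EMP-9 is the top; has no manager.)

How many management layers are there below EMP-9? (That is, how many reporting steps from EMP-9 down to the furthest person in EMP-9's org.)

4

The longest chain under EMP-9 runs EMP-9 → EMP-2 → EMP-8 → EMP-3 → EMP-7, which is 4 levels below EMP-9.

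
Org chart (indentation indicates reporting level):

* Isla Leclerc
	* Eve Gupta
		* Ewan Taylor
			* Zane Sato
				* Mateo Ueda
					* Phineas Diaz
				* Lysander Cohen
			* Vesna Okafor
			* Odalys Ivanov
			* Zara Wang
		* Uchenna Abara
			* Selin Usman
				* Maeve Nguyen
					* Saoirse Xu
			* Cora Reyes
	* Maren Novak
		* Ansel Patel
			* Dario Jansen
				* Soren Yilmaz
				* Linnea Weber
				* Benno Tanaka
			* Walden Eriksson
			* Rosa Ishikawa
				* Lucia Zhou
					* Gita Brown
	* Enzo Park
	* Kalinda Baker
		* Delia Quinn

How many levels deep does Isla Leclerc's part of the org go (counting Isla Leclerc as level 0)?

5

The longest chain under Isla Leclerc runs Isla Leclerc → Maren Novak → Ansel Patel → Rosa Ishikawa → Lucia Zhou → Gita Brown, which is 5 levels below Isla Leclerc.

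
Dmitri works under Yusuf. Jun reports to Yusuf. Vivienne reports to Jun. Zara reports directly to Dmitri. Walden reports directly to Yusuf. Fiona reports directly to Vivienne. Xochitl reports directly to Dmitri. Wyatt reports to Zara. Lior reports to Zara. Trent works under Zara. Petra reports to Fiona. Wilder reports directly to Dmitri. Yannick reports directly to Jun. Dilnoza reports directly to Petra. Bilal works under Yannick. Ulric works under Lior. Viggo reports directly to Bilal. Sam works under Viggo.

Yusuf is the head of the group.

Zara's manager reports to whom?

Zara reports to Dmitri, and Dmitri reports to Yusuf. So Zara's skip-level manager is Yusuf.

Yusuf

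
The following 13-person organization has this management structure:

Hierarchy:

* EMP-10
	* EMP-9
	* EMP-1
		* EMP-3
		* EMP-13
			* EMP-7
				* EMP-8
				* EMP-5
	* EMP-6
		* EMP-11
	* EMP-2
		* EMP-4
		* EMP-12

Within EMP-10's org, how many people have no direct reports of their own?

7

The people in EMP-10's organization with no one reporting to them are EMP-12, EMP-4, EMP-11, EMP-5, EMP-8, EMP-3, EMP-9. That is 7.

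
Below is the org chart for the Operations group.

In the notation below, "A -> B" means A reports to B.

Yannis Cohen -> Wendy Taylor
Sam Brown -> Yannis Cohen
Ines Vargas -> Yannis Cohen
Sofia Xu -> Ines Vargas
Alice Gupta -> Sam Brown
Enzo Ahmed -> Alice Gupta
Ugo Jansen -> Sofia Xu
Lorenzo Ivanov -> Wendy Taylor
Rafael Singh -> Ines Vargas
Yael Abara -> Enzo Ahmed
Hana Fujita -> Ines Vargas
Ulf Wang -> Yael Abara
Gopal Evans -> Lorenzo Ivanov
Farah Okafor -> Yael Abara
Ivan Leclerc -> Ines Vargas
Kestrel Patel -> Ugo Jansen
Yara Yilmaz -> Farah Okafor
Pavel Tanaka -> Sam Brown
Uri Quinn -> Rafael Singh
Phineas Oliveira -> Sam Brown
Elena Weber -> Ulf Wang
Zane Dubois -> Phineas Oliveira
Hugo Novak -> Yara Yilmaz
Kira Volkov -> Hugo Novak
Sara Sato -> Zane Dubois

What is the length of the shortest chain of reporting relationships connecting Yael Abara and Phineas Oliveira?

Yael Abara is 3 levels below Sam Brown, and Phineas Oliveira is 1 level below Sam Brown (their lowest common manager). The shortest path runs up from Yael Abara to Sam Brown and back down to Phineas Oliveira: 3 + 1 = 4 links.

4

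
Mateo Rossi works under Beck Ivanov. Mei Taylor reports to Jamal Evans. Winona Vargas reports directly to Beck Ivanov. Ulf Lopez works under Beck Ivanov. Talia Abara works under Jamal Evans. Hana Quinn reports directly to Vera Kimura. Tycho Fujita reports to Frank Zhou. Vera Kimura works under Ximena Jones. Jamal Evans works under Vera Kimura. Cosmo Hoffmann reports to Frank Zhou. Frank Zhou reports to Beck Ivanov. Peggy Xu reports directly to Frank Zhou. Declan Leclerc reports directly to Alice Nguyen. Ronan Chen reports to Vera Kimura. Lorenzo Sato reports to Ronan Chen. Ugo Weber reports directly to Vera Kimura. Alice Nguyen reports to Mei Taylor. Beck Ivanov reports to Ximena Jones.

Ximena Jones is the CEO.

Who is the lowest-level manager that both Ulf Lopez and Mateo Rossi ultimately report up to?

Beck Ivanov

Ulf Lopez's chain of managers is Beck Ivanov, Ximena Jones. Mateo Rossi's chain of managers is Beck Ivanov, Ximena Jones. The first manager that appears in both chains is Beck Ivanov.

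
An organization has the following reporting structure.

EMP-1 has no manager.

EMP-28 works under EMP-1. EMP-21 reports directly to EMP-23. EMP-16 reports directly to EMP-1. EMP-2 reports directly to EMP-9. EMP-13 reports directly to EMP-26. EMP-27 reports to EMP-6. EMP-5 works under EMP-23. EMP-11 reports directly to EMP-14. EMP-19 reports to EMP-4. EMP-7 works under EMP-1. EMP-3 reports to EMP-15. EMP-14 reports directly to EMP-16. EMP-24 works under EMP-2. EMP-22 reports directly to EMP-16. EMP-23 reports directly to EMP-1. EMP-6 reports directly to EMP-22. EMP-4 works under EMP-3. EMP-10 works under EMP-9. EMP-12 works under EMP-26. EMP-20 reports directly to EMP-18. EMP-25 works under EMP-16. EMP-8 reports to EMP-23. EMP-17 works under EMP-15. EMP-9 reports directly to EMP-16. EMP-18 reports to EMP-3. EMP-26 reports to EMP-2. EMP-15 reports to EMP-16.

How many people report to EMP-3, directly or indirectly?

EMP-3 directly manages EMP-18, EMP-4. Under EMP-18: EMP-20 (1). Under EMP-4: EMP-19 (1). So EMP-3's organization is 2 direct reports plus everyone under them: 2 + 2 = 4.

4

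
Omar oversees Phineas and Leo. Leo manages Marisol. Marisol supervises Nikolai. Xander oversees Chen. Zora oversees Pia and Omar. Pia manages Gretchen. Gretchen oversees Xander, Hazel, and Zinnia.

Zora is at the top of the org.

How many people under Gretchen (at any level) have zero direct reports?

3

The people in Gretchen's organization with no one reporting to them are Zinnia, Hazel, Chen. That is 3.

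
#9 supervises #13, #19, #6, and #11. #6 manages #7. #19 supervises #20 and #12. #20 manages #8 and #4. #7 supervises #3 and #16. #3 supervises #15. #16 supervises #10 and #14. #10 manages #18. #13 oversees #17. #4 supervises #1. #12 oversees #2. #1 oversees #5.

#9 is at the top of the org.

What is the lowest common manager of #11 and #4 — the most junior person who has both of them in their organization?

#9

#11's chain of managers is #9. #4's chain of managers is #20, #19, #9. The first manager that appears in both chains is #9.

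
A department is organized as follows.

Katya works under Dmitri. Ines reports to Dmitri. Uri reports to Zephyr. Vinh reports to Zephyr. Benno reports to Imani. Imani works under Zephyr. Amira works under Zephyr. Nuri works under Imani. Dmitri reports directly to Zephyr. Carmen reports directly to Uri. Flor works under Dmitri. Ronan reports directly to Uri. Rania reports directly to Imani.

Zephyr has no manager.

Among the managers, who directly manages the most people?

Zephyr

Direct-report counts: Zephyr has 5; Dmitri has 3; Uri has 2; Imani has 3. The largest is 5, held by Zephyr.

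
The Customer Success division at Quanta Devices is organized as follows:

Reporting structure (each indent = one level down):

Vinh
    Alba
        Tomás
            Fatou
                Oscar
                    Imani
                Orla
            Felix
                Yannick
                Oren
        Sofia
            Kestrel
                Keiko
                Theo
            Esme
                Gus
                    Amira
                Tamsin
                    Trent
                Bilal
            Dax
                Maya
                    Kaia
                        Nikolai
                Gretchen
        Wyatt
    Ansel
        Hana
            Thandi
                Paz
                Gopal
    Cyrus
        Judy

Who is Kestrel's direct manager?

Sofia

Kestrel reports directly to Sofia.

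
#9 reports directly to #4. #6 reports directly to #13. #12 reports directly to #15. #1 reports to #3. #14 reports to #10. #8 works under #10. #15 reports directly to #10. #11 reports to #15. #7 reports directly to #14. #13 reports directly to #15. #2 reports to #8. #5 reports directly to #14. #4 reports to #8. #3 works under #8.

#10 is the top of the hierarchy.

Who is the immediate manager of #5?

#5 reports directly to #14.

#14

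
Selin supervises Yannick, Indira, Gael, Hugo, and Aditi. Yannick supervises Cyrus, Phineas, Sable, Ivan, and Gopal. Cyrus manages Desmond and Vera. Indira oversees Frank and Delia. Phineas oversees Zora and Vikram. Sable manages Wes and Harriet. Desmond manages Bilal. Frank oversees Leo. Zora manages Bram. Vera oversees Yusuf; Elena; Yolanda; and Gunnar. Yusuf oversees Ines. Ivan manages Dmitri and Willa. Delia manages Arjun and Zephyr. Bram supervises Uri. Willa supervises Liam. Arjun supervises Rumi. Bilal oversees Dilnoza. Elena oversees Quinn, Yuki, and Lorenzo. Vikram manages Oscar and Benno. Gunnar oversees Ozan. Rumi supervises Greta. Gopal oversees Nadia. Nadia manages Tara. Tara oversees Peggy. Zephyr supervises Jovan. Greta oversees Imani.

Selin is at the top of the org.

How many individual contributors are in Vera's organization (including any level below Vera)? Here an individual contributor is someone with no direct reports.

6

The people in Vera's organization with no one reporting to them are Ozan, Yolanda, Yuki, Lorenzo, Quinn, Ines. That is 6.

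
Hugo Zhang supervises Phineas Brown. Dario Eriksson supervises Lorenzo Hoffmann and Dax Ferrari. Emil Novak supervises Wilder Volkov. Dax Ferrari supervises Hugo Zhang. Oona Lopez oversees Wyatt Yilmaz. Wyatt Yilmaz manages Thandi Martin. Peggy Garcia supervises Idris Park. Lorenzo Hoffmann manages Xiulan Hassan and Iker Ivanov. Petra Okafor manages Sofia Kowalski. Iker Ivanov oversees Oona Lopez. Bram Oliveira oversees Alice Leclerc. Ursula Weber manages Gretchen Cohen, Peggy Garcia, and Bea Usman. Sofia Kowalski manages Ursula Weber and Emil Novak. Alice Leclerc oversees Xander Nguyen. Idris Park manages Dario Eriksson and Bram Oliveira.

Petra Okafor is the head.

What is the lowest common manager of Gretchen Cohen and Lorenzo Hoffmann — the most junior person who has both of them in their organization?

Gretchen Cohen's chain of managers is Ursula Weber, Sofia Kowalski, Petra Okafor. Lorenzo Hoffmann's chain of managers is Dario Eriksson, Idris Park, Peggy Garcia, Ursula Weber, Sofia Kowalski, Petra Okafor. The first manager that appears in both chains is Ursula Weber.

Ursula Weber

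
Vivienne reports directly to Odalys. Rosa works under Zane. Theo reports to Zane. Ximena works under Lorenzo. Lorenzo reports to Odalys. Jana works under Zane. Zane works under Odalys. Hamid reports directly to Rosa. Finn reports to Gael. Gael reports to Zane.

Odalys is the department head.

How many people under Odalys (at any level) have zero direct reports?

The people in Odalys's organization with no one reporting to them are Ximena, Vivienne, Theo, Finn, Jana, Hamid. That is 6.

6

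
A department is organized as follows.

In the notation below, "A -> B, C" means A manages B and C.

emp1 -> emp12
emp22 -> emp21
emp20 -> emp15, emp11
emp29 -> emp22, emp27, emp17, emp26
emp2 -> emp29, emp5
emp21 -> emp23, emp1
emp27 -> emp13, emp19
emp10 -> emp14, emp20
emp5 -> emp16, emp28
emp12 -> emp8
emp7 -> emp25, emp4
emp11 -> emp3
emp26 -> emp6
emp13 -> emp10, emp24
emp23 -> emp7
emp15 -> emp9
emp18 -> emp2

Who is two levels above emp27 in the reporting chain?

emp2

emp27 reports to emp29, and emp29 reports to emp2. So emp27's skip-level manager is emp2.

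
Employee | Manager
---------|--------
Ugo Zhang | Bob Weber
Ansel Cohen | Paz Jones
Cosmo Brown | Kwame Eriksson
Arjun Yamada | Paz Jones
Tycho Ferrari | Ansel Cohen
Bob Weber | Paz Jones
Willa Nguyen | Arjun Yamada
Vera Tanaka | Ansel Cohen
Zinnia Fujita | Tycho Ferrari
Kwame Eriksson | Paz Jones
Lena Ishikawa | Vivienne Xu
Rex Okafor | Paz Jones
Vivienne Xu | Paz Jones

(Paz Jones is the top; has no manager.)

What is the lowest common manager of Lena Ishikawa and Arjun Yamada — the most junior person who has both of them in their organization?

Lena Ishikawa's chain of managers is Vivienne Xu, Paz Jones. Arjun Yamada's chain of managers is Paz Jones. The first manager that appears in both chains is Paz Jones.

Paz Jones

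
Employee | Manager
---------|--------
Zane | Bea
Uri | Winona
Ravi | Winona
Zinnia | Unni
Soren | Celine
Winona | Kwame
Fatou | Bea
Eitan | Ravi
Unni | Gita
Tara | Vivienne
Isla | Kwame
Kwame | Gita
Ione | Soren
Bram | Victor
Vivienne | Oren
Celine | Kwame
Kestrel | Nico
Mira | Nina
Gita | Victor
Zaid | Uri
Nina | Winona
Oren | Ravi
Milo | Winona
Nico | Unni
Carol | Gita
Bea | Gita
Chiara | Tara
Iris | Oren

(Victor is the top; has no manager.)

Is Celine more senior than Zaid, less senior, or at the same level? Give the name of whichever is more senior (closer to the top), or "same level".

Celine

Celine is 3 levels below Victor; Zaid is 5. Celine is higher.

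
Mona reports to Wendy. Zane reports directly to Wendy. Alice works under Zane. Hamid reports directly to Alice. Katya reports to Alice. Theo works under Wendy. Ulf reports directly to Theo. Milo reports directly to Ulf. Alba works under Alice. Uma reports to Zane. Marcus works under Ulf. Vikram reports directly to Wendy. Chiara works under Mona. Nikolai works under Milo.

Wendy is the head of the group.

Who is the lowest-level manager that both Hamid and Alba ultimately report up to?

Hamid's chain of managers is Alice, Zane, Wendy. Alba's chain of managers is Alice, Zane, Wendy. The first manager that appears in both chains is Alice.

Alice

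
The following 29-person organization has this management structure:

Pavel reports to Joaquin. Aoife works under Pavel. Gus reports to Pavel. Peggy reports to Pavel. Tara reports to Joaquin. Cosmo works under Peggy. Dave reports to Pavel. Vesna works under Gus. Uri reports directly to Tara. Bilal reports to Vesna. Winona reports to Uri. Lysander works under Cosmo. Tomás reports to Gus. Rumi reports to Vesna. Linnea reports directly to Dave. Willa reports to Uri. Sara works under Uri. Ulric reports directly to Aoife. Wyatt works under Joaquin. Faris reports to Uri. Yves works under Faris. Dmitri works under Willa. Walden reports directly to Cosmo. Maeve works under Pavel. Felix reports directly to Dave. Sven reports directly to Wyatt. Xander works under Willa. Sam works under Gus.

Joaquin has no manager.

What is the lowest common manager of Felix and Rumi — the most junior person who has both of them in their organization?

Pavel

Felix's chain of managers is Dave, Pavel, Joaquin. Rumi's chain of managers is Vesna, Gus, Pavel, Joaquin. The first manager that appears in both chains is Pavel.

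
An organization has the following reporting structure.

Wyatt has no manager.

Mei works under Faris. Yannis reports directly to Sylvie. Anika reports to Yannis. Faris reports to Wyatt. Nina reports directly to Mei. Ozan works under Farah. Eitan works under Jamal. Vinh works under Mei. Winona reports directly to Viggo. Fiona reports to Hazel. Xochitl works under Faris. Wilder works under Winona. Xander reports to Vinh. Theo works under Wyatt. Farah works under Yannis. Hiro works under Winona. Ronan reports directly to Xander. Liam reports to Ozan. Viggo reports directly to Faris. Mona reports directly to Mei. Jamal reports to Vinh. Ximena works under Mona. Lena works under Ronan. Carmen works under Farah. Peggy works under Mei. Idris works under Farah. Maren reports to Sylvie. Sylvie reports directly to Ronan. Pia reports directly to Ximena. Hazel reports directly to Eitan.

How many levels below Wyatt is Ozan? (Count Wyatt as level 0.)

9

Chain from Ozan up to Wyatt: Ozan → Farah → Yannis → Sylvie → Ronan → Xander → Vinh → Mei → Faris → Wyatt. That is 9 steps up, so Ozan is 9 levels below Wyatt.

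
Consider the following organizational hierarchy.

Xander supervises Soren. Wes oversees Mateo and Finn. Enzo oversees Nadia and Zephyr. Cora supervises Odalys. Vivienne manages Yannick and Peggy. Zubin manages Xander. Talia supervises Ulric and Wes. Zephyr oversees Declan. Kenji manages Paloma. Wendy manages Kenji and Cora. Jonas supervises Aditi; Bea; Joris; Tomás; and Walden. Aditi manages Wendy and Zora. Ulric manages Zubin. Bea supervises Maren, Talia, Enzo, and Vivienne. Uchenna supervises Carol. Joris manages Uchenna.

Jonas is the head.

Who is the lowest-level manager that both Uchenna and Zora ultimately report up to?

Jonas

Uchenna's chain of managers is Joris, Jonas. Zora's chain of managers is Aditi, Jonas. The first manager that appears in both chains is Jonas.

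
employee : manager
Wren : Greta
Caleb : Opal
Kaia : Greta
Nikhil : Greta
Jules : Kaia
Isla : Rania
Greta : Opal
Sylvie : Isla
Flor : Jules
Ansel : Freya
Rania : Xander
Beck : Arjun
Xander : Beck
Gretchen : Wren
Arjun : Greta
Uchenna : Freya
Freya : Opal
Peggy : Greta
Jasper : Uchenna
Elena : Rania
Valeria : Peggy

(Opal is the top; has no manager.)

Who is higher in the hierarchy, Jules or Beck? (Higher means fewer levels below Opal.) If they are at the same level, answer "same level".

same level

Both Jules and Beck are 3 levels below Opal.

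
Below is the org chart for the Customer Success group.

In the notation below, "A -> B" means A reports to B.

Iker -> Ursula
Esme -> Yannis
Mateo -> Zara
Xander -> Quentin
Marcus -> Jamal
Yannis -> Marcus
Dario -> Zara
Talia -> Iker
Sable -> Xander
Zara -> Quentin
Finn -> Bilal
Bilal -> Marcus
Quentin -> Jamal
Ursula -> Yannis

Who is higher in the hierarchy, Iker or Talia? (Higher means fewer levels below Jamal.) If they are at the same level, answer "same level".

Iker

Iker is 4 levels below Jamal; Talia is 5. Iker is higher.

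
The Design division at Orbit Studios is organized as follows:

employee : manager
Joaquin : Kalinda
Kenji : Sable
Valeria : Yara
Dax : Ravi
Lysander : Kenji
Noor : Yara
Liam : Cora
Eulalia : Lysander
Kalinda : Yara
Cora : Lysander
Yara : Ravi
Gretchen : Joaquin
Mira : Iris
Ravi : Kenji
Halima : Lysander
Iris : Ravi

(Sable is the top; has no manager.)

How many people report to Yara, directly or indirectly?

Yara directly manages Noor, Valeria, Kalinda. Noor has no reports. Valeria has no reports. Under Kalinda: Joaquin, Gretchen (2). So Yara's organization is 3 direct reports plus everyone under them: 1 + 1 + 3 = 5.

5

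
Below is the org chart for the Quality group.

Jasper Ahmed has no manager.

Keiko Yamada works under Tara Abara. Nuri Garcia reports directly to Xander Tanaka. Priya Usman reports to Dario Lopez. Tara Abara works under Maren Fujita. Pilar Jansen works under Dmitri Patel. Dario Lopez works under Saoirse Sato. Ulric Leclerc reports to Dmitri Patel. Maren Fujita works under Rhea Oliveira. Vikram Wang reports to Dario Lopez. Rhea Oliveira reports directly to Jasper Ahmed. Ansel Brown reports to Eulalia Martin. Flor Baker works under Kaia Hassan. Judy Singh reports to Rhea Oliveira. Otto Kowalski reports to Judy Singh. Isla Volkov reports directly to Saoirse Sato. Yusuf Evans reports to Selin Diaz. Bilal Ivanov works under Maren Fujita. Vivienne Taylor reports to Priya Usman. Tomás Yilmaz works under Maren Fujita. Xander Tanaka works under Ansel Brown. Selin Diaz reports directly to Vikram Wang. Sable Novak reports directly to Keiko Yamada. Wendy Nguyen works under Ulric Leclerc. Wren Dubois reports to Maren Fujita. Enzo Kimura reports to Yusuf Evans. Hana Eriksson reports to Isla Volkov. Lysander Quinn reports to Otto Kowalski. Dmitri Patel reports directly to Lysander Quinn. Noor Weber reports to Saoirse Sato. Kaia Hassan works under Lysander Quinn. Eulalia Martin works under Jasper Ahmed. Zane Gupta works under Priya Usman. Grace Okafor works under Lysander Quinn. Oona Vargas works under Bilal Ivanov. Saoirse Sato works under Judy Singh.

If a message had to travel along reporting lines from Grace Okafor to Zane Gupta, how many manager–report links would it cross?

Grace Okafor is 3 levels below Judy Singh, and Zane Gupta is 4 levels below Judy Singh (their lowest common manager). The shortest path runs up from Grace Okafor to Judy Singh and back down to Zane Gupta: 3 + 4 = 7 links.

7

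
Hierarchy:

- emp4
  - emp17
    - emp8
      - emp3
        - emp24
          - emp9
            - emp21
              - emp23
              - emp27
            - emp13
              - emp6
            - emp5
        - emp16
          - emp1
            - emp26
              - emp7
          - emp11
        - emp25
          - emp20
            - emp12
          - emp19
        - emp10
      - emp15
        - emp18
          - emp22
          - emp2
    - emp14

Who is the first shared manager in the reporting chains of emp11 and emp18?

emp8

emp11's chain of managers is emp16, emp3, emp8, emp17, emp4. emp18's chain of managers is emp15, emp8, emp17, emp4. The first manager that appears in both chains is emp8.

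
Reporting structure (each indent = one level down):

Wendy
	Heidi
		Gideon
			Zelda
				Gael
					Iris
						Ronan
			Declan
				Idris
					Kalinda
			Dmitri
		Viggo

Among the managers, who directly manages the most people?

Gideon

Direct-report counts: Wendy has 1; Heidi has 2; Gideon has 3; Declan has 1; Idris has 1; Zelda has 1; Gael has 1; Iris has 1. The largest is 3, held by Gideon.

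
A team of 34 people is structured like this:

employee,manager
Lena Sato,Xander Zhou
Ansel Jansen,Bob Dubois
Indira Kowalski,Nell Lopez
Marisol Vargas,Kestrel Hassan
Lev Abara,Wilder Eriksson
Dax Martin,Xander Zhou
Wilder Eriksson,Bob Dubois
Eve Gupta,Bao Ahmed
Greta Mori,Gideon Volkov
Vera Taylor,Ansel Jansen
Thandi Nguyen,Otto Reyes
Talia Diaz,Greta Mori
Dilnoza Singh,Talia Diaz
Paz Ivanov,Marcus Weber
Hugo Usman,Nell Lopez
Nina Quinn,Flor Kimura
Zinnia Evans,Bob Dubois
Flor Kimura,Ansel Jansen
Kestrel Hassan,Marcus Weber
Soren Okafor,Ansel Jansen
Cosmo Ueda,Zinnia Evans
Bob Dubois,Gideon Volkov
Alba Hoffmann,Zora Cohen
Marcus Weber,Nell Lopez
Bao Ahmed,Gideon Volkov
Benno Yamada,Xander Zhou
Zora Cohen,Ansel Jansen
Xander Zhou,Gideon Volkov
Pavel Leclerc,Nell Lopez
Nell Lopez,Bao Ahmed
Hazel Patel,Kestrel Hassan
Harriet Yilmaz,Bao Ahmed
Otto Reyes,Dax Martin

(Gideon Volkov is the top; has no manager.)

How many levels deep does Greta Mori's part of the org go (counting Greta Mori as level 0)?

The longest chain under Greta Mori runs Greta Mori → Talia Diaz → Dilnoza Singh, which is 2 levels below Greta Mori.

2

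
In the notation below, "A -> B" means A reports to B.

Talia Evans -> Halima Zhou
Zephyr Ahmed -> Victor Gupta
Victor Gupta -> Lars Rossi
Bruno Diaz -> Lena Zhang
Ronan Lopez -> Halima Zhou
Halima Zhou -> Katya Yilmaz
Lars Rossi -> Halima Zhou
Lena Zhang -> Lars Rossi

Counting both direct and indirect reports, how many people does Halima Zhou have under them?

Halima Zhou directly manages Lars Rossi, Talia Evans, Ronan Lopez. Under Lars Rossi: Lena Zhang, Bruno Diaz, Victor Gupta, Zephyr Ahmed (4). Talia Evans has no reports. Ronan Lopez has no reports. So Halima Zhou's organization is 3 direct reports plus everyone under them: 5 + 1 + 1 = 7.

7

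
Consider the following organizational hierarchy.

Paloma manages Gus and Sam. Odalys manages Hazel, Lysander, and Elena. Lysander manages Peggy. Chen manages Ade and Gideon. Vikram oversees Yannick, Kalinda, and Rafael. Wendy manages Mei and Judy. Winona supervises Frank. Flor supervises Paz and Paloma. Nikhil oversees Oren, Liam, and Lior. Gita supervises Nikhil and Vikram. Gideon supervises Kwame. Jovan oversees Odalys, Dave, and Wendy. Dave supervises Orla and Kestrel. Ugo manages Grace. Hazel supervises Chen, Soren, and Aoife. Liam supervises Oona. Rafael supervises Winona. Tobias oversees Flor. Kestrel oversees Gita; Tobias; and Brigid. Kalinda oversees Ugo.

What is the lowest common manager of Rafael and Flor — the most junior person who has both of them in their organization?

Kestrel

Rafael's chain of managers is Vikram, Gita, Kestrel, Dave, Jovan. Flor's chain of managers is Tobias, Kestrel, Dave, Jovan. The first manager that appears in both chains is Kestrel.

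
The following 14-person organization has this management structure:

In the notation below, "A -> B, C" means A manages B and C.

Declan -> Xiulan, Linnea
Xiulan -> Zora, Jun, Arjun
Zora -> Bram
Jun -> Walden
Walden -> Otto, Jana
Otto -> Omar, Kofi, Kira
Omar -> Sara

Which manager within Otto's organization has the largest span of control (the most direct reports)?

Direct-report counts within Otto's organization: Otto has 3; Omar has 1. The largest is 3, held by Otto.

Otto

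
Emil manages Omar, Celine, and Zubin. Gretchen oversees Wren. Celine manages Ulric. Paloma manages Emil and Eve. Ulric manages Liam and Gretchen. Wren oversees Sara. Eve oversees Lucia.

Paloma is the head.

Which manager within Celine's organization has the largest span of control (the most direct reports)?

Ulric

Direct-report counts within Celine's organization: Celine has 1; Ulric has 2; Gretchen has 1; Wren has 1. The largest is 2, held by Ulric.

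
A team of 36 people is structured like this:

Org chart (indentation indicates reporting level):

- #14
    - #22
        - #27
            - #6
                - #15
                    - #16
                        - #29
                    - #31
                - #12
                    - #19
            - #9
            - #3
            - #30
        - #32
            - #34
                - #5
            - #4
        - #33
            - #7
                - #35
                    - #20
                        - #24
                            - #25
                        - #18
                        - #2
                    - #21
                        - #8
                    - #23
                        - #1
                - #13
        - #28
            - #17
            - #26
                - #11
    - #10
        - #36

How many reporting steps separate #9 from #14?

Chain from #9 up to #14: #9 → #27 → #22 → #14. That is 3 steps up, so #9 is 3 levels below #14.

3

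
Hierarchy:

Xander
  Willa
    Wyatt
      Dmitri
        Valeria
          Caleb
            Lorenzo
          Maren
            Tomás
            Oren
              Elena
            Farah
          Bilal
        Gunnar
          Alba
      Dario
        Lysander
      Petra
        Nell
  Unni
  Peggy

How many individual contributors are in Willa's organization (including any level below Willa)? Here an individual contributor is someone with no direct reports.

The people in Willa's organization with no one reporting to them are Nell, Lysander, Alba, Bilal, Farah, Elena, Tomás, Lorenzo. That is 8.

8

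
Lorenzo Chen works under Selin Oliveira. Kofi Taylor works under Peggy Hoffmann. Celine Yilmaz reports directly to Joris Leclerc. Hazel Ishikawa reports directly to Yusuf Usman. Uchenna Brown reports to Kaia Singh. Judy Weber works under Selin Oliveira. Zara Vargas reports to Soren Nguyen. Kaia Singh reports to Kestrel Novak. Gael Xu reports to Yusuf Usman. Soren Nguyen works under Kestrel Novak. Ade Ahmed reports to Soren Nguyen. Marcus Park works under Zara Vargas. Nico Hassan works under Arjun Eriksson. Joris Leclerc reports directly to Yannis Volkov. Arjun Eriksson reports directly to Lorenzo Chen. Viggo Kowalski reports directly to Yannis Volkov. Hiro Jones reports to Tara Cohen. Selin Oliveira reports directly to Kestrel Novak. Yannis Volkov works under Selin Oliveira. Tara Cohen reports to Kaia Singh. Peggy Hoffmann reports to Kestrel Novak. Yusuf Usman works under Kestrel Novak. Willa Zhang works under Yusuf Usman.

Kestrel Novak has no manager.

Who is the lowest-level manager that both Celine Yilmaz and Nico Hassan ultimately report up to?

Selin Oliveira

Celine Yilmaz's chain of managers is Joris Leclerc, Yannis Volkov, Selin Oliveira, Kestrel Novak. Nico Hassan's chain of managers is Arjun Eriksson, Lorenzo Chen, Selin Oliveira, Kestrel Novak. The first manager that appears in both chains is Selin Oliveira.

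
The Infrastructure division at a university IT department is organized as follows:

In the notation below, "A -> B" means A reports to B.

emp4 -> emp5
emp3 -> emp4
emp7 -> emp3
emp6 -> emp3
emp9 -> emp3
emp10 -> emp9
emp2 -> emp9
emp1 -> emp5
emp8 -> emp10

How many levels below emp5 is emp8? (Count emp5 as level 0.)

5

Chain from emp8 up to emp5: emp8 → emp10 → emp9 → emp3 → emp4 → emp5. That is 5 steps up, so emp8 is 5 levels below emp5.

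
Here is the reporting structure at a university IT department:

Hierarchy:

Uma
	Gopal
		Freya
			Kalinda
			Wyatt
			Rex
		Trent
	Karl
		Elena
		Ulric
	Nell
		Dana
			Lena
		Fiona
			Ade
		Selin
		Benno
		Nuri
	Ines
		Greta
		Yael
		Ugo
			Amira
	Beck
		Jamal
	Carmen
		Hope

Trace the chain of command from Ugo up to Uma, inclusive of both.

Ugo -> Ines -> Uma

Ugo reports to Ines. Ines reports to Uma. Uma is at the top.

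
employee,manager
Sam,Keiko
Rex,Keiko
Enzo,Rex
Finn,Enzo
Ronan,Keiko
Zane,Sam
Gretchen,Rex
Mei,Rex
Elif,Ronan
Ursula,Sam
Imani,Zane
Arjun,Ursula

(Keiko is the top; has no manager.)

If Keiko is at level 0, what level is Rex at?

1

Chain from Rex up to Keiko: Rex → Keiko. That is 1 step up, so Rex is 1 level below Keiko.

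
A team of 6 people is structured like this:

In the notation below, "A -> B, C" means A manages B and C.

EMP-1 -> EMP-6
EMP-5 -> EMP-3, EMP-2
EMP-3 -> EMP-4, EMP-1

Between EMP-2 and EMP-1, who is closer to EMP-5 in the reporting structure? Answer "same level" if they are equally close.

EMP-2 is 1 level below EMP-5; EMP-1 is 2. EMP-2 is higher.

EMP-2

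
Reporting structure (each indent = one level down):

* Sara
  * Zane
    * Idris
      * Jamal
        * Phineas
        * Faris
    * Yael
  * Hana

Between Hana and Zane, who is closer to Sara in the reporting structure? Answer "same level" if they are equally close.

same level

Both Hana and Zane are 1 level below Sara.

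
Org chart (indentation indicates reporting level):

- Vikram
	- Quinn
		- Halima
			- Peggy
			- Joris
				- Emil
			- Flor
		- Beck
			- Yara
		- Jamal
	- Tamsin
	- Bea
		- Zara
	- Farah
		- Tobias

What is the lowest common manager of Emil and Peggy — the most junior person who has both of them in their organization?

Halima

Emil's chain of managers is Joris, Halima, Quinn, Vikram. Peggy's chain of managers is Halima, Quinn, Vikram. The first manager that appears in both chains is Halima.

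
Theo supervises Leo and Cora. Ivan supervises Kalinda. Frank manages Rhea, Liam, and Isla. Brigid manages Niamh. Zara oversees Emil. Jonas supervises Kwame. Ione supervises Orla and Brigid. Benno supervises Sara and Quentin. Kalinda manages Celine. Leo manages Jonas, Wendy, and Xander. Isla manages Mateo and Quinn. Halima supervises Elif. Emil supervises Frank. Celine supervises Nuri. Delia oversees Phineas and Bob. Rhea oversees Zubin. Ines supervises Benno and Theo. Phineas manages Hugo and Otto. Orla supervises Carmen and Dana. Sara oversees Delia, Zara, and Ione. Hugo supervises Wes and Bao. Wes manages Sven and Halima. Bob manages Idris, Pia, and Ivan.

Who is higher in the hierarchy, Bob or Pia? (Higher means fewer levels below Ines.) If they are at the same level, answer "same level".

Bob

Bob is 4 levels below Ines; Pia is 5. Bob is higher.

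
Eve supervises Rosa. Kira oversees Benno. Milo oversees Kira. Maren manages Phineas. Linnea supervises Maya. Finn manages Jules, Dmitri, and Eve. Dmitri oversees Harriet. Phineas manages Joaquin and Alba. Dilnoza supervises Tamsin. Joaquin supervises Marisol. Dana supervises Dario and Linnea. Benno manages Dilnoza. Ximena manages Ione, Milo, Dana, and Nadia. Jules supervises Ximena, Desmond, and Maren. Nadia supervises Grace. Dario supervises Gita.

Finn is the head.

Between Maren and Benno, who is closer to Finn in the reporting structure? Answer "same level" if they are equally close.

Maren is 2 levels below Finn; Benno is 5. Maren is higher.

Maren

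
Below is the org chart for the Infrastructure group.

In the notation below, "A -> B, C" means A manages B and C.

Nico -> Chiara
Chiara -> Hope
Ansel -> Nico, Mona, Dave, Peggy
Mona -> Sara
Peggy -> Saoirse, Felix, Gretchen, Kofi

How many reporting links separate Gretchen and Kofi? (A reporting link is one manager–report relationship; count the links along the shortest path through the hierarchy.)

2

Gretchen is 1 level below Peggy, and Kofi is 1 level below Peggy (their lowest common manager). The shortest path runs up from Gretchen to Peggy and back down to Kofi: 1 + 1 = 2 links.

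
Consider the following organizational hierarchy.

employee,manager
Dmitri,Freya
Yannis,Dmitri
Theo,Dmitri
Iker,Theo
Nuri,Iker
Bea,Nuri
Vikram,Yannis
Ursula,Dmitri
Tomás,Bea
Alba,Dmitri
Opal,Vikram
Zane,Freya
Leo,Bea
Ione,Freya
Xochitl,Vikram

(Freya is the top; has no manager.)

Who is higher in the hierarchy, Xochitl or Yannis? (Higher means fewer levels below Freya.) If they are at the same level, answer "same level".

Xochitl is 4 levels below Freya; Yannis is 2. Yannis is higher.

Yannis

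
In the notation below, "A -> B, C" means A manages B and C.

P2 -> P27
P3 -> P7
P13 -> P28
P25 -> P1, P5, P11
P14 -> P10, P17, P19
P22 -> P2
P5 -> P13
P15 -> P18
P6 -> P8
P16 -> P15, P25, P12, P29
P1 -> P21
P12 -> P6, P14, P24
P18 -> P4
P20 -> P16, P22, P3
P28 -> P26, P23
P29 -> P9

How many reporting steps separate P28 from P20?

Chain from P28 up to P20: P28 → P13 → P5 → P25 → P16 → P20. That is 5 steps up, so P28 is 5 levels below P20.

5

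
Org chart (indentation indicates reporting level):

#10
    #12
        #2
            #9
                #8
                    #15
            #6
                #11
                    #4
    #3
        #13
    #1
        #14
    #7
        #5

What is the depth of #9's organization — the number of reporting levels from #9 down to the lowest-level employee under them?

2

The longest chain under #9 runs #9 → #8 → #15, which is 2 levels below #9.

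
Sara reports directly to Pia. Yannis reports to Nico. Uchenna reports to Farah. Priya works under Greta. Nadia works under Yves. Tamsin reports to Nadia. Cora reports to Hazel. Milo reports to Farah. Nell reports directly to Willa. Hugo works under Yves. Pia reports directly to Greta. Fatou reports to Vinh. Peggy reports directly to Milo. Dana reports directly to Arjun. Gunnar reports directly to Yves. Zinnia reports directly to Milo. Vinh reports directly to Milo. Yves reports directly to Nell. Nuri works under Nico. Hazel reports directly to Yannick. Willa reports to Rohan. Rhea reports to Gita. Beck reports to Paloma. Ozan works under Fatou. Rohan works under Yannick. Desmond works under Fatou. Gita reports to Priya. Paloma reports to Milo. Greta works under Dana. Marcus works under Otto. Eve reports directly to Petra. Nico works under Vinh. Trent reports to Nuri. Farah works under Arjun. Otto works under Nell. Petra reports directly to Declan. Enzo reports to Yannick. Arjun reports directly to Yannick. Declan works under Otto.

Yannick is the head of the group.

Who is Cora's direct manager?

Cora reports directly to Hazel.

Hazel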